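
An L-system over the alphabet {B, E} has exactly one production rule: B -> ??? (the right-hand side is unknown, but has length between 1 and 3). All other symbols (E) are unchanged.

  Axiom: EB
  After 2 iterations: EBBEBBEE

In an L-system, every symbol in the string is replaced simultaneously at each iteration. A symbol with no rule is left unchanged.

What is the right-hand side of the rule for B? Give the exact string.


Answer: BBE

Derivation:
Trying B -> BBE:
  Step 0: EB
  Step 1: EBBE
  Step 2: EBBEBBEE
Matches the given result.


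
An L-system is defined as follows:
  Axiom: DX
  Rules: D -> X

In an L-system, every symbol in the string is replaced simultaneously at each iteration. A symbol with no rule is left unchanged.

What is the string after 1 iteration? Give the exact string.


Answer: XX

Derivation:
Step 0: DX
Step 1: XX


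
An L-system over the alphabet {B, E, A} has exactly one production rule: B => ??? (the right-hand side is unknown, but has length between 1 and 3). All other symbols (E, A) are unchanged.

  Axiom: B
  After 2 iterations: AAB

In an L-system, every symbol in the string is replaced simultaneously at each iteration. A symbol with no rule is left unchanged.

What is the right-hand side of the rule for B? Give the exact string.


Trying B => AB:
  Step 0: B
  Step 1: AB
  Step 2: AAB
Matches the given result.

Answer: AB


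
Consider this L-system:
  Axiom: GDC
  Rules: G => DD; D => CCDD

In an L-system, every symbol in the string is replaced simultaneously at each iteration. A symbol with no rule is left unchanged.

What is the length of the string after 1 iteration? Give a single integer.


Answer: 7

Derivation:
Step 0: length = 3
Step 1: length = 7


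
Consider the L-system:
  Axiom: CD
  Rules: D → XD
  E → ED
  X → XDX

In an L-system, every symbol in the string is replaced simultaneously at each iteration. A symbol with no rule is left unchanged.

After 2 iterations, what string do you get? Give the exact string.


Answer: CXDXXD

Derivation:
Step 0: CD
Step 1: CXD
Step 2: CXDXXD


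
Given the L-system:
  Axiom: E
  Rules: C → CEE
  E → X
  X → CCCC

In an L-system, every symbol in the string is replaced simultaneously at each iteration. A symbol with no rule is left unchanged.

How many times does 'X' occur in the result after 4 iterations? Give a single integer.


Answer: 8

Derivation:
Step 0: E  (0 'X')
Step 1: X  (1 'X')
Step 2: CCCC  (0 'X')
Step 3: CEECEECEECEE  (0 'X')
Step 4: CEEXXCEEXXCEEXXCEEXX  (8 'X')


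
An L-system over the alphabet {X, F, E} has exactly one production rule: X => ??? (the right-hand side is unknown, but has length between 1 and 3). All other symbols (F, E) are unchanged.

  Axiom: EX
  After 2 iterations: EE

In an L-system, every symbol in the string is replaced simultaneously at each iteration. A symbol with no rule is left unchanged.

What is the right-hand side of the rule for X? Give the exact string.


Trying X => E:
  Step 0: EX
  Step 1: EE
  Step 2: EE
Matches the given result.

Answer: E


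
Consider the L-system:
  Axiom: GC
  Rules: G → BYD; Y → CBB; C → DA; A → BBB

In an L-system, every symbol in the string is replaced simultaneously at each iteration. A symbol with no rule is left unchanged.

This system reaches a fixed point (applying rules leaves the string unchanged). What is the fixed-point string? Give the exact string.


Step 0: GC
Step 1: BYDDA
Step 2: BCBBDDBBB
Step 3: BDABBDDBBB
Step 4: BDBBBBBDDBBB
Step 5: BDBBBBBDDBBB  (unchanged — fixed point at step 4)

Answer: BDBBBBBDDBBB


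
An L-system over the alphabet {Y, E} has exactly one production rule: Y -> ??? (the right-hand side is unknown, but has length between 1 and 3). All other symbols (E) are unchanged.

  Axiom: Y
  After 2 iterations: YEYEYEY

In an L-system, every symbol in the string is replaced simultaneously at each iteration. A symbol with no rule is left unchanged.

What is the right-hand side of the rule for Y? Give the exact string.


Answer: YEY

Derivation:
Trying Y -> YEY:
  Step 0: Y
  Step 1: YEY
  Step 2: YEYEYEY
Matches the given result.


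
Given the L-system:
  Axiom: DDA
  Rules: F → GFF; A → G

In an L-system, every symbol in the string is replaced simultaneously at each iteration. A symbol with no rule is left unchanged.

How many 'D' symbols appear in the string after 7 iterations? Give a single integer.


Step 0: DDA  (2 'D')
Step 1: DDG  (2 'D')
Step 2: DDG  (2 'D')
Step 3: DDG  (2 'D')
Step 4: DDG  (2 'D')
Step 5: DDG  (2 'D')
Step 6: DDG  (2 'D')
Step 7: DDG  (2 'D')

Answer: 2


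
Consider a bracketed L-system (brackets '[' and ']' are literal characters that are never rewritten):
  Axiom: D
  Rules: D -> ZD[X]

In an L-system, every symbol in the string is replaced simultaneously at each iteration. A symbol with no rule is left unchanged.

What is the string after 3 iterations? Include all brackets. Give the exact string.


Answer: ZZZD[X][X][X]

Derivation:
Step 0: D
Step 1: ZD[X]
Step 2: ZZD[X][X]
Step 3: ZZZD[X][X][X]


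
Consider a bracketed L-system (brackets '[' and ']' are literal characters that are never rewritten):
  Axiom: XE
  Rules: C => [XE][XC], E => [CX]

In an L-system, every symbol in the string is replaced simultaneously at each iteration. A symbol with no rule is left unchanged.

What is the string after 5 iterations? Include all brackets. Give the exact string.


Answer: X[[X[[X[CX]][X[XE][XC]]X]][X[X[[XE][XC]X]][X[X[CX]][X[XE][XC]]]]X]

Derivation:
Step 0: XE
Step 1: X[CX]
Step 2: X[[XE][XC]X]
Step 3: X[[X[CX]][X[XE][XC]]X]
Step 4: X[[X[[XE][XC]X]][X[X[CX]][X[XE][XC]]]X]
Step 5: X[[X[[X[CX]][X[XE][XC]]X]][X[X[[XE][XC]X]][X[X[CX]][X[XE][XC]]]]X]


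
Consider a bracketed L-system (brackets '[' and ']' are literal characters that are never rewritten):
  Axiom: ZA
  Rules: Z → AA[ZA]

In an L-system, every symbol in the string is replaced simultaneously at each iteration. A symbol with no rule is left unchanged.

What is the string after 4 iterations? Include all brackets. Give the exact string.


Answer: AA[AA[AA[AA[ZA]A]A]A]A

Derivation:
Step 0: ZA
Step 1: AA[ZA]A
Step 2: AA[AA[ZA]A]A
Step 3: AA[AA[AA[ZA]A]A]A
Step 4: AA[AA[AA[AA[ZA]A]A]A]A


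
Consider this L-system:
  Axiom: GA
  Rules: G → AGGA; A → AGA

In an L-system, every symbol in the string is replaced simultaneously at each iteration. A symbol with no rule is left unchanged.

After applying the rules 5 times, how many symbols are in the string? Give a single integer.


Step 0: length = 2
Step 1: length = 7
Step 2: length = 24
Step 3: length = 82
Step 4: length = 280
Step 5: length = 956

Answer: 956


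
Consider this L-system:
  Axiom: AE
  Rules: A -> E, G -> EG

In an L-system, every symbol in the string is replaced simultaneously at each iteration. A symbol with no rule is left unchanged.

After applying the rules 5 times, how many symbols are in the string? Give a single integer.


Step 0: length = 2
Step 1: length = 2
Step 2: length = 2
Step 3: length = 2
Step 4: length = 2
Step 5: length = 2

Answer: 2


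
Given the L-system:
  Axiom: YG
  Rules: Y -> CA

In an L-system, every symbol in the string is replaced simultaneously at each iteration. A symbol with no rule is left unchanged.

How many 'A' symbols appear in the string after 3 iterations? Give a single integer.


Answer: 1

Derivation:
Step 0: YG  (0 'A')
Step 1: CAG  (1 'A')
Step 2: CAG  (1 'A')
Step 3: CAG  (1 'A')


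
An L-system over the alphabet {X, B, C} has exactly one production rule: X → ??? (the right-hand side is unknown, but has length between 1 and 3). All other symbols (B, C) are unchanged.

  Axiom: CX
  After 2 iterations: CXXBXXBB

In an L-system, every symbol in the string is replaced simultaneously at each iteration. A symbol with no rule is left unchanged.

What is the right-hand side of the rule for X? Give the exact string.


Trying X → XXB:
  Step 0: CX
  Step 1: CXXB
  Step 2: CXXBXXBB
Matches the given result.

Answer: XXB


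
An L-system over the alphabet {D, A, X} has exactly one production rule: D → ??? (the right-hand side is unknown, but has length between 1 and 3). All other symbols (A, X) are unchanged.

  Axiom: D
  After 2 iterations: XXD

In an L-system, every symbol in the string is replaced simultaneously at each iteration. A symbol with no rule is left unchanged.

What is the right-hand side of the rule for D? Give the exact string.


Trying D → XD:
  Step 0: D
  Step 1: XD
  Step 2: XXD
Matches the given result.

Answer: XD


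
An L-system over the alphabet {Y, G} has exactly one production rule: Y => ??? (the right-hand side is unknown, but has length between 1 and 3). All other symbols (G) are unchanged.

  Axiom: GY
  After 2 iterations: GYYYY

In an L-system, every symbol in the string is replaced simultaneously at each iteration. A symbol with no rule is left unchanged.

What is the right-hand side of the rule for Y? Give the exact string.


Answer: YY

Derivation:
Trying Y => YY:
  Step 0: GY
  Step 1: GYY
  Step 2: GYYYY
Matches the given result.


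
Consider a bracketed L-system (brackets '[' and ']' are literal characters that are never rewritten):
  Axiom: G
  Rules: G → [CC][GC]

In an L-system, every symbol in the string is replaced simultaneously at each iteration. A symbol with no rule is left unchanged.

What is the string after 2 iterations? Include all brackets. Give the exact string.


Step 0: G
Step 1: [CC][GC]
Step 2: [CC][[CC][GC]C]

Answer: [CC][[CC][GC]C]


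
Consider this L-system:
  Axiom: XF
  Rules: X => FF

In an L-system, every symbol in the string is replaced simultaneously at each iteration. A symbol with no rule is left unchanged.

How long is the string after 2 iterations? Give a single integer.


Answer: 3

Derivation:
Step 0: length = 2
Step 1: length = 3
Step 2: length = 3


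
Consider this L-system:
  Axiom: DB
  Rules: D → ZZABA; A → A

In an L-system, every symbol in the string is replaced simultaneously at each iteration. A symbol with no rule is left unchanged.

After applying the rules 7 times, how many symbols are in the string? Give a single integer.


Step 0: length = 2
Step 1: length = 6
Step 2: length = 6
Step 3: length = 6
Step 4: length = 6
Step 5: length = 6
Step 6: length = 6
Step 7: length = 6

Answer: 6


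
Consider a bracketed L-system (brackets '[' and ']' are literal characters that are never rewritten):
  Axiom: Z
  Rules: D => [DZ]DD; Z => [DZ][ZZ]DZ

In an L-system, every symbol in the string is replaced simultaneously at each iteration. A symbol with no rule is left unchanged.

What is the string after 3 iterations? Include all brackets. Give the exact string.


Answer: [[[DZ]DD[DZ][ZZ]DZ][DZ]DD[DZ]DD[[DZ]DD[DZ][ZZ]DZ][[DZ][ZZ]DZ[DZ][ZZ]DZ][DZ]DD[DZ][ZZ]DZ][[[DZ]DD[DZ][ZZ]DZ][[DZ][ZZ]DZ[DZ][ZZ]DZ][DZ]DD[DZ][ZZ]DZ[[DZ]DD[DZ][ZZ]DZ][[DZ][ZZ]DZ[DZ][ZZ]DZ][DZ]DD[DZ][ZZ]DZ][[DZ]DD[DZ][ZZ]DZ][DZ]DD[DZ]DD[[DZ]DD[DZ][ZZ]DZ][[DZ][ZZ]DZ[DZ][ZZ]DZ][DZ]DD[DZ][ZZ]DZ

Derivation:
Step 0: Z
Step 1: [DZ][ZZ]DZ
Step 2: [[DZ]DD[DZ][ZZ]DZ][[DZ][ZZ]DZ[DZ][ZZ]DZ][DZ]DD[DZ][ZZ]DZ
Step 3: [[[DZ]DD[DZ][ZZ]DZ][DZ]DD[DZ]DD[[DZ]DD[DZ][ZZ]DZ][[DZ][ZZ]DZ[DZ][ZZ]DZ][DZ]DD[DZ][ZZ]DZ][[[DZ]DD[DZ][ZZ]DZ][[DZ][ZZ]DZ[DZ][ZZ]DZ][DZ]DD[DZ][ZZ]DZ[[DZ]DD[DZ][ZZ]DZ][[DZ][ZZ]DZ[DZ][ZZ]DZ][DZ]DD[DZ][ZZ]DZ][[DZ]DD[DZ][ZZ]DZ][DZ]DD[DZ]DD[[DZ]DD[DZ][ZZ]DZ][[DZ][ZZ]DZ[DZ][ZZ]DZ][DZ]DD[DZ][ZZ]DZ


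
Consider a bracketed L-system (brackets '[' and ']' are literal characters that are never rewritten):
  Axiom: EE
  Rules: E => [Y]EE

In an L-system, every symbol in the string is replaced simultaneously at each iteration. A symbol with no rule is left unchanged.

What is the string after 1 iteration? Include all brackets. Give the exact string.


Step 0: EE
Step 1: [Y]EE[Y]EE

Answer: [Y]EE[Y]EE


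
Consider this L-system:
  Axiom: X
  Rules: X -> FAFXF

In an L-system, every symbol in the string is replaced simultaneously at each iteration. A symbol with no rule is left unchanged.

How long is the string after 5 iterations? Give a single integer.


Step 0: length = 1
Step 1: length = 5
Step 2: length = 9
Step 3: length = 13
Step 4: length = 17
Step 5: length = 21

Answer: 21


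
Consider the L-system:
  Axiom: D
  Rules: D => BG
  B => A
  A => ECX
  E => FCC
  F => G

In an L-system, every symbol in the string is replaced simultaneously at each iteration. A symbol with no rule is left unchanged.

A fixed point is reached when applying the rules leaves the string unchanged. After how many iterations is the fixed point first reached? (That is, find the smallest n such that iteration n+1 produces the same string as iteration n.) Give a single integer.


Step 0: D
Step 1: BG
Step 2: AG
Step 3: ECXG
Step 4: FCCCXG
Step 5: GCCCXG
Step 6: GCCCXG  (unchanged — fixed point at step 5)

Answer: 5


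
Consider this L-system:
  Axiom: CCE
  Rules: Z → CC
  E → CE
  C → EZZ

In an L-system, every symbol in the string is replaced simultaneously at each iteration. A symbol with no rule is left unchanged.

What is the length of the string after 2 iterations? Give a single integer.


Step 0: length = 3
Step 1: length = 8
Step 2: length = 17

Answer: 17


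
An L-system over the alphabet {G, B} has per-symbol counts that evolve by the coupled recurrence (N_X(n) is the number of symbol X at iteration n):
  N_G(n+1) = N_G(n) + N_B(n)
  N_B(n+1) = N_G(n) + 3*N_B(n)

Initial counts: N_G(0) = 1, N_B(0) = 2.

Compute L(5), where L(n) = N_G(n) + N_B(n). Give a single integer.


Answer: 1352

Derivation:
Step 0: N_G=1, N_B=2, L=3
Step 1: N_G=3, N_B=7, L=10
Step 2: N_G=10, N_B=24, L=34
Step 3: N_G=34, N_B=82, L=116
Step 4: N_G=116, N_B=280, L=396
Step 5: N_G=396, N_B=956, L=1352


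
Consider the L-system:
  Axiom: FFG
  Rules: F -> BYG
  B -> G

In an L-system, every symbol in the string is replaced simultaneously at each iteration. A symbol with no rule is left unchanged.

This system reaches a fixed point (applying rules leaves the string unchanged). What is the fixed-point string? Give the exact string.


Step 0: FFG
Step 1: BYGBYGG
Step 2: GYGGYGG
Step 3: GYGGYGG  (unchanged — fixed point at step 2)

Answer: GYGGYGG


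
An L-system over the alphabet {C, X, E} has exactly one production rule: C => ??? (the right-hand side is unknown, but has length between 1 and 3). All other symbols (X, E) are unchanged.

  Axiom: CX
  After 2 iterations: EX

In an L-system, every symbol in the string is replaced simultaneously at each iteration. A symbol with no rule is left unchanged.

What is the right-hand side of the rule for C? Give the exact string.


Trying C => E:
  Step 0: CX
  Step 1: EX
  Step 2: EX
Matches the given result.

Answer: E


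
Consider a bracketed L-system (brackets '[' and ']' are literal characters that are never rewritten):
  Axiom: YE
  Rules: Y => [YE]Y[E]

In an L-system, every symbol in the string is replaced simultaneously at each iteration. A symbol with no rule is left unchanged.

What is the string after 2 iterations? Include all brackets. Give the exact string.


Answer: [[YE]Y[E]E][YE]Y[E][E]E

Derivation:
Step 0: YE
Step 1: [YE]Y[E]E
Step 2: [[YE]Y[E]E][YE]Y[E][E]E


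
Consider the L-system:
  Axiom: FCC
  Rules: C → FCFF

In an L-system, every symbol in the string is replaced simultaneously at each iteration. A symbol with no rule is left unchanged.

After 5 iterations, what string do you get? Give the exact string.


Step 0: FCC
Step 1: FFCFFFCFF
Step 2: FFFCFFFFFFCFFFF
Step 3: FFFFCFFFFFFFFFCFFFFFF
Step 4: FFFFFCFFFFFFFFFFFFCFFFFFFFF
Step 5: FFFFFFCFFFFFFFFFFFFFFFCFFFFFFFFFF

Answer: FFFFFFCFFFFFFFFFFFFFFFCFFFFFFFFFF


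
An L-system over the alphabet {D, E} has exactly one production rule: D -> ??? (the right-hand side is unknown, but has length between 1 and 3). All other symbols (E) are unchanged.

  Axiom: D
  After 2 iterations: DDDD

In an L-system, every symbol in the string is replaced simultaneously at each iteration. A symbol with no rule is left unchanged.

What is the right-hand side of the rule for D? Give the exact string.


Answer: DD

Derivation:
Trying D -> DD:
  Step 0: D
  Step 1: DD
  Step 2: DDDD
Matches the given result.


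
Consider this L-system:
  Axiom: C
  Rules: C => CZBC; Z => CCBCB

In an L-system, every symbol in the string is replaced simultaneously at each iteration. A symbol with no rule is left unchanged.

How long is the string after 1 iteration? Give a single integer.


Answer: 4

Derivation:
Step 0: length = 1
Step 1: length = 4


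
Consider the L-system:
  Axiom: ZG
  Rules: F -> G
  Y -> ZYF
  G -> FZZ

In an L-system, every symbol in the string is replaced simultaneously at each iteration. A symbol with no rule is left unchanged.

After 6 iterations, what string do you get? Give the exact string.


Step 0: ZG
Step 1: ZFZZ
Step 2: ZGZZ
Step 3: ZFZZZZ
Step 4: ZGZZZZ
Step 5: ZFZZZZZZ
Step 6: ZGZZZZZZ

Answer: ZGZZZZZZ


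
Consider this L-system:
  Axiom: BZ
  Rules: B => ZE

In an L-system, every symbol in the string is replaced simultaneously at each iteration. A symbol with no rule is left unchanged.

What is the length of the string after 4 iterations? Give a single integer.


Step 0: length = 2
Step 1: length = 3
Step 2: length = 3
Step 3: length = 3
Step 4: length = 3

Answer: 3


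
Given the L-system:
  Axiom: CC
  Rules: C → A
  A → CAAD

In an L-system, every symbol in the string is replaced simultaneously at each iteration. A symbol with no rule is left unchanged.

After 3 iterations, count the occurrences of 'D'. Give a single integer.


Answer: 6

Derivation:
Step 0: CC  (0 'D')
Step 1: AA  (0 'D')
Step 2: CAADCAAD  (2 'D')
Step 3: ACAADCAADDACAADCAADD  (6 'D')


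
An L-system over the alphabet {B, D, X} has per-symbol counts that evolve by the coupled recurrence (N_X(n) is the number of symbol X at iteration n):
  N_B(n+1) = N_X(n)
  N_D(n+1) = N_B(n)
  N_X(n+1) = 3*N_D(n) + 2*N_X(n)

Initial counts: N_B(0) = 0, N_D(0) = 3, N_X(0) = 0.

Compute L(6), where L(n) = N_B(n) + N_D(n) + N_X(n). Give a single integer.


Answer: 963

Derivation:
Step 0: N_B=0, N_D=3, N_X=0, L=3
Step 1: N_B=0, N_D=0, N_X=9, L=9
Step 2: N_B=9, N_D=0, N_X=18, L=27
Step 3: N_B=18, N_D=9, N_X=36, L=63
Step 4: N_B=36, N_D=18, N_X=99, L=153
Step 5: N_B=99, N_D=36, N_X=252, L=387
Step 6: N_B=252, N_D=99, N_X=612, L=963


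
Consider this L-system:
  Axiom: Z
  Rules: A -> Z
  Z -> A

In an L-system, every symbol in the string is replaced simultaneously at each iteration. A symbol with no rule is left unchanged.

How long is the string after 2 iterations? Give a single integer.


Step 0: length = 1
Step 1: length = 1
Step 2: length = 1

Answer: 1


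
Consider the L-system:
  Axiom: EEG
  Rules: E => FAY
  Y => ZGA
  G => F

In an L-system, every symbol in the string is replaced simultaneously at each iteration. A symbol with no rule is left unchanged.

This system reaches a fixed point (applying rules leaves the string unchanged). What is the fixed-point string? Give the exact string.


Answer: FAZFAFAZFAF

Derivation:
Step 0: EEG
Step 1: FAYFAYF
Step 2: FAZGAFAZGAF
Step 3: FAZFAFAZFAF
Step 4: FAZFAFAZFAF  (unchanged — fixed point at step 3)


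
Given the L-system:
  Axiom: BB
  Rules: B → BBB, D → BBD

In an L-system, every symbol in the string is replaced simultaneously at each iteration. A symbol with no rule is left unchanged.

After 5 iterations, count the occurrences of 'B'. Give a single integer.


Answer: 486

Derivation:
Step 0: BB  (2 'B')
Step 1: BBBBBB  (6 'B')
Step 2: BBBBBBBBBBBBBBBBBB  (18 'B')
Step 3: BBBBBBBBBBBBBBBBBBBBBBBBBBBBBBBBBBBBBBBBBBBBBBBBBBBBBB  (54 'B')
Step 4: BBBBBBBBBBBBBBBBBBBBBBBBBBBBBBBBBBBBBBBBBBBBBBBBBBBBBBBBBBBBBBBBBBBBBBBBBBBBBBBBBBBBBBBBBBBBBBBBBBBBBBBBBBBBBBBBBBBBBBBBBBBBBBBBBBBBBBBBBBBBBBBBBBBBBBBBBBBBBBBBBB  (162 'B')
Step 5: BBBBBBBBBBBBBBBBBBBBBBBBBBBBBBBBBBBBBBBBBBBBBBBBBBBBBBBBBBBBBBBBBBBBBBBBBBBBBBBBBBBBBBBBBBBBBBBBBBBBBBBBBBBBBBBBBBBBBBBBBBBBBBBBBBBBBBBBBBBBBBBBBBBBBBBBBBBBBBBBBBBBBBBBBBBBBBBBBBBBBBBBBBBBBBBBBBBBBBBBBBBBBBBBBBBBBBBBBBBBBBBBBBBBBBBBBBBBBBBBBBBBBBBBBBBBBBBBBBBBBBBBBBBBBBBBBBBBBBBBBBBBBBBBBBBBBBBBBBBBBBBBBBBBBBBBBBBBBBBBBBBBBBBBBBBBBBBBBBBBBBBBBBBBBBBBBBBBBBBBBBBBBBBBBBBBBBBBBBBBBBBBBBBBBBBBBBBBBBBBBBBBBBBBBBBBBBBBBBBBBBBBBBBBBBBBBBBBBBBBBBBBBBBBBBBBBBBBBBBBBBBBBBBBBBBBBBBBBBBBBBBBBB  (486 'B')


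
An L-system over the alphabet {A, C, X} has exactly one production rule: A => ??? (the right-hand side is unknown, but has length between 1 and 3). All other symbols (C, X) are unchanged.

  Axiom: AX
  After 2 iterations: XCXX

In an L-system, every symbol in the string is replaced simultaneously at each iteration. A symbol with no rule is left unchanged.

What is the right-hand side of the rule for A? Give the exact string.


Trying A => XCX:
  Step 0: AX
  Step 1: XCXX
  Step 2: XCXX
Matches the given result.

Answer: XCX


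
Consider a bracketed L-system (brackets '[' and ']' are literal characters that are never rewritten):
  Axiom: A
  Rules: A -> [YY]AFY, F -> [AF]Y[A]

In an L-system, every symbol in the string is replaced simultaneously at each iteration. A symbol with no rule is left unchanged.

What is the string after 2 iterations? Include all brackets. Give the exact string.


Step 0: A
Step 1: [YY]AFY
Step 2: [YY][YY]AFY[AF]Y[A]Y

Answer: [YY][YY]AFY[AF]Y[A]Y


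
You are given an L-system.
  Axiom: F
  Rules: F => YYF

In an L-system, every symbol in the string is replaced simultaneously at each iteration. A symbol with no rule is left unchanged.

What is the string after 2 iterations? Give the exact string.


Answer: YYYYF

Derivation:
Step 0: F
Step 1: YYF
Step 2: YYYYF


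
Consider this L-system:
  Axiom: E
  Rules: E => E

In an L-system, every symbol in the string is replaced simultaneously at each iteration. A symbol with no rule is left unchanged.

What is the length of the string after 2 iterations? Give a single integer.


Answer: 1

Derivation:
Step 0: length = 1
Step 1: length = 1
Step 2: length = 1


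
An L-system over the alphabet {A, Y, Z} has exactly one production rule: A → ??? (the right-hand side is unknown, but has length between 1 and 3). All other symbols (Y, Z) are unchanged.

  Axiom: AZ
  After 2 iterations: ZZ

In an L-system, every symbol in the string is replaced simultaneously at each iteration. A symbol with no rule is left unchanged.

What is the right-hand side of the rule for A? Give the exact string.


Trying A → Z:
  Step 0: AZ
  Step 1: ZZ
  Step 2: ZZ
Matches the given result.

Answer: Z


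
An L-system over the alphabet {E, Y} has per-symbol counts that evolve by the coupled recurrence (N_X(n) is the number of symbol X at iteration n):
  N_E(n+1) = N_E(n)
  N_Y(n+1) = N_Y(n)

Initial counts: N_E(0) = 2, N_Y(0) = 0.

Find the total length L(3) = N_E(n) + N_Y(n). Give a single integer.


Answer: 2

Derivation:
Step 0: N_E=2, N_Y=0, L=2
Step 1: N_E=2, N_Y=0, L=2
Step 2: N_E=2, N_Y=0, L=2
Step 3: N_E=2, N_Y=0, L=2


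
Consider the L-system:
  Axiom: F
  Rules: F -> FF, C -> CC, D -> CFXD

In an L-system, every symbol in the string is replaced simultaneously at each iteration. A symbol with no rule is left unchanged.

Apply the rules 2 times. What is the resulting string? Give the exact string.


Step 0: F
Step 1: FF
Step 2: FFFF

Answer: FFFF


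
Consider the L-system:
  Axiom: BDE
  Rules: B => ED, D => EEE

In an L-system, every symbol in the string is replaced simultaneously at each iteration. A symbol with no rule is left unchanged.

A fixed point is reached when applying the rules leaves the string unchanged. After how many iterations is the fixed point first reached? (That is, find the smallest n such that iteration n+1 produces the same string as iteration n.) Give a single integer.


Step 0: BDE
Step 1: EDEEEE
Step 2: EEEEEEEE
Step 3: EEEEEEEE  (unchanged — fixed point at step 2)

Answer: 2


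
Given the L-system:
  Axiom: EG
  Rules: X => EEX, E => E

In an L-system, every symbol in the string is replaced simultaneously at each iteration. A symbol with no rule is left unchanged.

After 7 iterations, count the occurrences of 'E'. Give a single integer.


Answer: 1

Derivation:
Step 0: EG  (1 'E')
Step 1: EG  (1 'E')
Step 2: EG  (1 'E')
Step 3: EG  (1 'E')
Step 4: EG  (1 'E')
Step 5: EG  (1 'E')
Step 6: EG  (1 'E')
Step 7: EG  (1 'E')


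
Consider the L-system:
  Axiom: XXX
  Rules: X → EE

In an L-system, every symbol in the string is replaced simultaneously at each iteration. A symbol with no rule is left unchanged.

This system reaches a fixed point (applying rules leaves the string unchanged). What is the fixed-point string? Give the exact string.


Step 0: XXX
Step 1: EEEEEE
Step 2: EEEEEE  (unchanged — fixed point at step 1)

Answer: EEEEEE


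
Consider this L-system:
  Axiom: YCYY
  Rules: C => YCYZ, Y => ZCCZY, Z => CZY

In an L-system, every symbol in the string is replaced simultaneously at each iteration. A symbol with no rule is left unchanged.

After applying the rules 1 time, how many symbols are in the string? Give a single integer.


Answer: 19

Derivation:
Step 0: length = 4
Step 1: length = 19


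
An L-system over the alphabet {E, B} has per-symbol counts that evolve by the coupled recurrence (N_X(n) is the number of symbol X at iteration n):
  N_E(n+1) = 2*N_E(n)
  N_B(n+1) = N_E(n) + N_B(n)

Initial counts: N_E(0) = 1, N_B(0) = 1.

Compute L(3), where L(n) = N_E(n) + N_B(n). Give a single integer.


Step 0: N_E=1, N_B=1, L=2
Step 1: N_E=2, N_B=2, L=4
Step 2: N_E=4, N_B=4, L=8
Step 3: N_E=8, N_B=8, L=16

Answer: 16


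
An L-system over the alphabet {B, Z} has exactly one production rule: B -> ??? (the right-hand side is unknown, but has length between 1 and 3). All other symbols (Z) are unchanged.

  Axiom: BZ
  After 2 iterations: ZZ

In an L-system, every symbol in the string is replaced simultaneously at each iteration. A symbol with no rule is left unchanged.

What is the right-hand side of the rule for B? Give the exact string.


Answer: Z

Derivation:
Trying B -> Z:
  Step 0: BZ
  Step 1: ZZ
  Step 2: ZZ
Matches the given result.


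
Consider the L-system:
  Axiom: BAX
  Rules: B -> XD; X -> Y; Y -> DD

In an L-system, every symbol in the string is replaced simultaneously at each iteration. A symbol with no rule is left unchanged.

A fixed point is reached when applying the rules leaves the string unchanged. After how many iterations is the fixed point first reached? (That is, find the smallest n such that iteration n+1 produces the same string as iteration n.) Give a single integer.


Answer: 3

Derivation:
Step 0: BAX
Step 1: XDAY
Step 2: YDADD
Step 3: DDDADD
Step 4: DDDADD  (unchanged — fixed point at step 3)


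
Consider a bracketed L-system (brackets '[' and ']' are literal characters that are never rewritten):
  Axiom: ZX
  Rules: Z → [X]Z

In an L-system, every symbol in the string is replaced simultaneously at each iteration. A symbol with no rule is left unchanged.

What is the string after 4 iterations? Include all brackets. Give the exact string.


Answer: [X][X][X][X]ZX

Derivation:
Step 0: ZX
Step 1: [X]ZX
Step 2: [X][X]ZX
Step 3: [X][X][X]ZX
Step 4: [X][X][X][X]ZX


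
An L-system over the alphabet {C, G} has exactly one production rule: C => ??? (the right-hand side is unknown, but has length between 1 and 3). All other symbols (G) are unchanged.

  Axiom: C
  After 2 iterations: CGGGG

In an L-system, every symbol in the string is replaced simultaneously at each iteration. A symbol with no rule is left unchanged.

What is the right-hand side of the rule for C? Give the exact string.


Answer: CGG

Derivation:
Trying C => CGG:
  Step 0: C
  Step 1: CGG
  Step 2: CGGGG
Matches the given result.


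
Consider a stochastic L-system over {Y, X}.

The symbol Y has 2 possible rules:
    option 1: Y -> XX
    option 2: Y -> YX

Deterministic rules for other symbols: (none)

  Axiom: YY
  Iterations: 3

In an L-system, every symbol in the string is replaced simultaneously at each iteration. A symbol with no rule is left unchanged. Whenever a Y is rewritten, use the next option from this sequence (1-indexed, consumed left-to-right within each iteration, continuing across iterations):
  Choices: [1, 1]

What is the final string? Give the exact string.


Step 0: YY
Step 1: XXXX  (used choices [1, 1])
Step 2: XXXX  (used choices [])
Step 3: XXXX  (used choices [])

Answer: XXXX


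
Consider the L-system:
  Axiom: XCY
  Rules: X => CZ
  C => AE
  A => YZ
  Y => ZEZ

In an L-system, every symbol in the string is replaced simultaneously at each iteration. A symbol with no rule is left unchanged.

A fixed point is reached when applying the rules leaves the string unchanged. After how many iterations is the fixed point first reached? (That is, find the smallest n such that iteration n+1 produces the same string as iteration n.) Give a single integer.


Step 0: XCY
Step 1: CZAEZEZ
Step 2: AEZYZEZEZ
Step 3: YZEZZEZZEZEZ
Step 4: ZEZZEZZEZZEZEZ
Step 5: ZEZZEZZEZZEZEZ  (unchanged — fixed point at step 4)

Answer: 4


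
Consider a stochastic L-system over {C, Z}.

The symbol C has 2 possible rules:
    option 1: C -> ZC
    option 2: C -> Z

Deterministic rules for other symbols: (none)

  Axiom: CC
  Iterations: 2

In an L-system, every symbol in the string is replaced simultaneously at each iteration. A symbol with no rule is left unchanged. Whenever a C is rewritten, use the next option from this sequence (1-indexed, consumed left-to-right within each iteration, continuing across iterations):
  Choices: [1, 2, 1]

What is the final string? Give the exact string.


Answer: ZZCZ

Derivation:
Step 0: CC
Step 1: ZCZ  (used choices [1, 2])
Step 2: ZZCZ  (used choices [1])


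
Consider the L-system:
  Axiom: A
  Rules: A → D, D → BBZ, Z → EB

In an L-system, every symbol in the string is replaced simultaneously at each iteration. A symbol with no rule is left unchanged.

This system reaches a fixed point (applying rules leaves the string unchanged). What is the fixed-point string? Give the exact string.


Answer: BBEB

Derivation:
Step 0: A
Step 1: D
Step 2: BBZ
Step 3: BBEB
Step 4: BBEB  (unchanged — fixed point at step 3)


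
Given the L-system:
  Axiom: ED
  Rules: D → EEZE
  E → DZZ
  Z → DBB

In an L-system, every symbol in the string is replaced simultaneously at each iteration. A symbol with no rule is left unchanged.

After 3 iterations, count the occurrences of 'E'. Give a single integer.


Step 0: ED  (1 'E')
Step 1: DZZEEZE  (3 'E')
Step 2: EEZEDBBDBBDZZDZZDBBDZZ  (3 'E')
Step 3: DZZDZZDBBDZZEEZEBBEEZEBBEEZEDBBDBBEEZEDBBDBBEEZEBBEEZEDBBDBB  (18 'E')

Answer: 18


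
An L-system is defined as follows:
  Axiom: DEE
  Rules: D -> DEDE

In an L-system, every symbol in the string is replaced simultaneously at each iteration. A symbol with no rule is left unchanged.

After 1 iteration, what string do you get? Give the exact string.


Step 0: DEE
Step 1: DEDEEE

Answer: DEDEEE


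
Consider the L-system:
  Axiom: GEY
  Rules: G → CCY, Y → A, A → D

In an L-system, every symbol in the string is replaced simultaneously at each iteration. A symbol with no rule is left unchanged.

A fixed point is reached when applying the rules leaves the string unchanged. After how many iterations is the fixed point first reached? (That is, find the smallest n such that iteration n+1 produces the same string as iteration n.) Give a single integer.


Step 0: GEY
Step 1: CCYEA
Step 2: CCAED
Step 3: CCDED
Step 4: CCDED  (unchanged — fixed point at step 3)

Answer: 3


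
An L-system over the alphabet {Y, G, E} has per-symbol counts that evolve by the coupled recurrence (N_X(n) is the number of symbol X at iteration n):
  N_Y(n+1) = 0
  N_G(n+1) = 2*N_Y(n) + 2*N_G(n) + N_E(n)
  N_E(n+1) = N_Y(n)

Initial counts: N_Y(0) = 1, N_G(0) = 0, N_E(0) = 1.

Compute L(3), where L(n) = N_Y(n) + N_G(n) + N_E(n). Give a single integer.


Answer: 14

Derivation:
Step 0: N_Y=1, N_G=0, N_E=1, L=2
Step 1: N_Y=0, N_G=3, N_E=1, L=4
Step 2: N_Y=0, N_G=7, N_E=0, L=7
Step 3: N_Y=0, N_G=14, N_E=0, L=14


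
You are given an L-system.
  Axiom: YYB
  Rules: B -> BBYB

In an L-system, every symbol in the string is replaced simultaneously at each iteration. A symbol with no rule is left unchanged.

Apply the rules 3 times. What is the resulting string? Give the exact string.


Answer: YYBBYBBBYBYBBYBBBYBBBYBYBBYBYBBYBBBYBYBBYB

Derivation:
Step 0: YYB
Step 1: YYBBYB
Step 2: YYBBYBBBYBYBBYB
Step 3: YYBBYBBBYBYBBYBBBYBBBYBYBBYBYBBYBBBYBYBBYB


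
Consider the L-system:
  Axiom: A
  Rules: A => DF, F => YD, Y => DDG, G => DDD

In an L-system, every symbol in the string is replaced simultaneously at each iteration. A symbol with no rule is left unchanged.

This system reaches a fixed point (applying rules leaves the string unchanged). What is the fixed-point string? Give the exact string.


Step 0: A
Step 1: DF
Step 2: DYD
Step 3: DDDGD
Step 4: DDDDDDD
Step 5: DDDDDDD  (unchanged — fixed point at step 4)

Answer: DDDDDDD


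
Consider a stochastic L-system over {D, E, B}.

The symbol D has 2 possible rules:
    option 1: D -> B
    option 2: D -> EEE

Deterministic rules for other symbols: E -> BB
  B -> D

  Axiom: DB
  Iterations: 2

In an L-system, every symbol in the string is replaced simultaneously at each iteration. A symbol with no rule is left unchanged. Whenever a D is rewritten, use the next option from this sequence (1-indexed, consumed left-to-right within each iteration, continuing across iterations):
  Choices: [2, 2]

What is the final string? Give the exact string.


Answer: BBBBBBEEE

Derivation:
Step 0: DB
Step 1: EEED  (used choices [2])
Step 2: BBBBBBEEE  (used choices [2])


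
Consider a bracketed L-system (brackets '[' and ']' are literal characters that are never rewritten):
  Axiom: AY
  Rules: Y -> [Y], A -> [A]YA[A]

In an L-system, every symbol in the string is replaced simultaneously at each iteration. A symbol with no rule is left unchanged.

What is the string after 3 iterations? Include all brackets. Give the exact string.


Step 0: AY
Step 1: [A]YA[A][Y]
Step 2: [[A]YA[A]][Y][A]YA[A][[A]YA[A]][[Y]]
Step 3: [[[A]YA[A]][Y][A]YA[A][[A]YA[A]]][[Y]][[A]YA[A]][Y][A]YA[A][[A]YA[A]][[[A]YA[A]][Y][A]YA[A][[A]YA[A]]][[[Y]]]

Answer: [[[A]YA[A]][Y][A]YA[A][[A]YA[A]]][[Y]][[A]YA[A]][Y][A]YA[A][[A]YA[A]][[[A]YA[A]][Y][A]YA[A][[A]YA[A]]][[[Y]]]


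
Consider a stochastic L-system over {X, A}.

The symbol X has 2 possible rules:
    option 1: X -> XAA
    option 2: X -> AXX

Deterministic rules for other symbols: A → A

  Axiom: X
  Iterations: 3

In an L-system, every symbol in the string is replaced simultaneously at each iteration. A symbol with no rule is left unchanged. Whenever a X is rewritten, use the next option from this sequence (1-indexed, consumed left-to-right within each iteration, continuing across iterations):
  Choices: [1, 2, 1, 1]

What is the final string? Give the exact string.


Step 0: X
Step 1: XAA  (used choices [1])
Step 2: AXXAA  (used choices [2])
Step 3: AXAAXAAAA  (used choices [1, 1])

Answer: AXAAXAAAA


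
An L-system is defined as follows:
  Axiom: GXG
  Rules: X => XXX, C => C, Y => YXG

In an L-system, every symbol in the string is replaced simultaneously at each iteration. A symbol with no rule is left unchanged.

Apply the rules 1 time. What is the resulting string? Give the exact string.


Step 0: GXG
Step 1: GXXXG

Answer: GXXXG


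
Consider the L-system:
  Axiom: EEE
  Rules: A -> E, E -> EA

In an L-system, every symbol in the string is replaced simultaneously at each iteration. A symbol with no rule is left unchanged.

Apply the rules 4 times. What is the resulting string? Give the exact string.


Answer: EAEEAEAEEAEEAEAEEAEEAEAE

Derivation:
Step 0: EEE
Step 1: EAEAEA
Step 2: EAEEAEEAE
Step 3: EAEEAEAEEAEAEEA
Step 4: EAEEAEAEEAEEAEAEEAEEAEAE


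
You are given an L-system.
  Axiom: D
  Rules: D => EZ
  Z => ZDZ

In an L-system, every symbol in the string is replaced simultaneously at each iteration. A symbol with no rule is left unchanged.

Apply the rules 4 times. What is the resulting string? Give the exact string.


Answer: EZDZEZZDZEZDZZDZEZZDZ

Derivation:
Step 0: D
Step 1: EZ
Step 2: EZDZ
Step 3: EZDZEZZDZ
Step 4: EZDZEZZDZEZDZZDZEZZDZ


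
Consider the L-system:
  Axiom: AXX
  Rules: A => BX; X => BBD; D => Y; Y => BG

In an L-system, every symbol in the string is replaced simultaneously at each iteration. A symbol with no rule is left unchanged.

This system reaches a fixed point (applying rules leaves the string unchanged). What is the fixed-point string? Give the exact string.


Answer: BBBBGBBBGBBBG

Derivation:
Step 0: AXX
Step 1: BXBBDBBD
Step 2: BBBDBBYBBY
Step 3: BBBYBBBGBBBG
Step 4: BBBBGBBBGBBBG
Step 5: BBBBGBBBGBBBG  (unchanged — fixed point at step 4)


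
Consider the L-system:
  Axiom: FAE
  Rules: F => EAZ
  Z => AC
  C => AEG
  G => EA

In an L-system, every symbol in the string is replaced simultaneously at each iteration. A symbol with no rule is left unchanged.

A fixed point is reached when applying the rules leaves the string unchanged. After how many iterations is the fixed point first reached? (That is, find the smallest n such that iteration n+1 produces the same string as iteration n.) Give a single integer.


Step 0: FAE
Step 1: EAZAE
Step 2: EAACAE
Step 3: EAAAEGAE
Step 4: EAAAEEAAE
Step 5: EAAAEEAAE  (unchanged — fixed point at step 4)

Answer: 4


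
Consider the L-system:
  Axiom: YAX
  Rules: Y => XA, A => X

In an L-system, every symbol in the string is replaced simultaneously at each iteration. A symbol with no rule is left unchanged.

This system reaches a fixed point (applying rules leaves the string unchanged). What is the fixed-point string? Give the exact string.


Step 0: YAX
Step 1: XAXX
Step 2: XXXX
Step 3: XXXX  (unchanged — fixed point at step 2)

Answer: XXXX


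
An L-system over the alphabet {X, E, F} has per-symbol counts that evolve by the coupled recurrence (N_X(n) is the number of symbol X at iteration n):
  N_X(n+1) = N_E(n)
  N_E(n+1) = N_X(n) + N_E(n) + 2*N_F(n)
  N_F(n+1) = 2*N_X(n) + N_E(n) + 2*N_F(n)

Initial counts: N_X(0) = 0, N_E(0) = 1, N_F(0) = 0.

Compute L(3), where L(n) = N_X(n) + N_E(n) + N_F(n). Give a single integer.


Answer: 35

Derivation:
Step 0: N_X=0, N_E=1, N_F=0, L=1
Step 1: N_X=1, N_E=1, N_F=1, L=3
Step 2: N_X=1, N_E=4, N_F=5, L=10
Step 3: N_X=4, N_E=15, N_F=16, L=35


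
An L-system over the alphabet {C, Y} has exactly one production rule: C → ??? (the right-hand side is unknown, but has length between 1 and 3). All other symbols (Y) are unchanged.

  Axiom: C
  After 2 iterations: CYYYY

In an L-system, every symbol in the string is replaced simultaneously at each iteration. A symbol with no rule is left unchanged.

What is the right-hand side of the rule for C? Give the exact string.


Trying C → CYY:
  Step 0: C
  Step 1: CYY
  Step 2: CYYYY
Matches the given result.

Answer: CYY


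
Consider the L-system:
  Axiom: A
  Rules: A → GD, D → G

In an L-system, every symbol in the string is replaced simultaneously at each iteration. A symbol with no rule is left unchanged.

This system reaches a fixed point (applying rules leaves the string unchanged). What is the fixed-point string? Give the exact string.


Step 0: A
Step 1: GD
Step 2: GG
Step 3: GG  (unchanged — fixed point at step 2)

Answer: GG


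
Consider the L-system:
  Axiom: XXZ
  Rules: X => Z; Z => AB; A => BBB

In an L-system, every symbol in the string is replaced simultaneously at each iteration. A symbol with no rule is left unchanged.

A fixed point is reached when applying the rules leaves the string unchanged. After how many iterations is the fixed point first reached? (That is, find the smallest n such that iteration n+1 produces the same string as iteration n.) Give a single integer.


Answer: 3

Derivation:
Step 0: XXZ
Step 1: ZZAB
Step 2: ABABBBBB
Step 3: BBBBBBBBBBBB
Step 4: BBBBBBBBBBBB  (unchanged — fixed point at step 3)


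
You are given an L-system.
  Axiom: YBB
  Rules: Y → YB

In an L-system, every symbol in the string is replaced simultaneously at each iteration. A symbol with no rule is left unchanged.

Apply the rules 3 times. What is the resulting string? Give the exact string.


Answer: YBBBBB

Derivation:
Step 0: YBB
Step 1: YBBB
Step 2: YBBBB
Step 3: YBBBBB
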